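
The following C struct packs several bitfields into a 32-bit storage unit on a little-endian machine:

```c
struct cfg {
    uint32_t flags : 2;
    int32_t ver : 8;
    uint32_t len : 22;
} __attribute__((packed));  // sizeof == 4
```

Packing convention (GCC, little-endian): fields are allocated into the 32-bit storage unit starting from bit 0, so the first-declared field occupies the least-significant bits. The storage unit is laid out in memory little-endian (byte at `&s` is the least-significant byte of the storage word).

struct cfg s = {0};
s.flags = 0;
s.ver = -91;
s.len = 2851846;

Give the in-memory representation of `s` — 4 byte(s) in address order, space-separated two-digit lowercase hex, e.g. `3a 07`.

[0+:2] flags=0 & 0x3 = 0x0; word=0x00000000
[2+:8] ver=-91 & 0xff = 0xa5; word=0x00000294
[10+:22] len=2851846 & 0x3fffff = 0x2b8406; word=0xae101a94
word = 0xae101a94 → little-endian bytes:
  [0]=0x94  [1]=0x1a  [2]=0x10  [3]=0xae

94 1a 10 ae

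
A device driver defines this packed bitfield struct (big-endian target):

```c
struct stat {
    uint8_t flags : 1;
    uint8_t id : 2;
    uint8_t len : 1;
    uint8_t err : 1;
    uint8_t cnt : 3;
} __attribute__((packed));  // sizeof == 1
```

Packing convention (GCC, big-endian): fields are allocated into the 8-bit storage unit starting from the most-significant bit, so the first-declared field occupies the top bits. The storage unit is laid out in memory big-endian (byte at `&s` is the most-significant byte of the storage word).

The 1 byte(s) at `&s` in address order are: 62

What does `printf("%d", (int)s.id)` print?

3

[0]=0x62 (big-endian) → word 0x62
flags:1 @ bit 7 → (0x62>>7)&0x1 = 0x0
id:2 @ bit 5 → (0x62>>5)&0x3 = 0x3  ←
len:1 @ bit 4 → (0x62>>4)&0x1 = 0x0
err:1 @ bit 3 → (0x62>>3)&0x1 = 0x0
cnt:3 @ bit 0 → (0x62>>0)&0x7 = 0x2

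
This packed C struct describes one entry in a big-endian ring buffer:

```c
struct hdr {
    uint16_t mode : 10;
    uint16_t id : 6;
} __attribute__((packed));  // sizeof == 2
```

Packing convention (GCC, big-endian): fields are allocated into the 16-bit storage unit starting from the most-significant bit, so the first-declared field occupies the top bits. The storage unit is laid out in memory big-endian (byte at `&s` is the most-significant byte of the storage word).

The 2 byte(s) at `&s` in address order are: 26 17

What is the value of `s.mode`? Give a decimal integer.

[0]=0x26 [1]=0x17 (big-endian) → word 0x2617
mode:10 @ bit 6 → (0x2617>>6)&0x3ff = 0x98  ←
id:6 @ bit 0 → (0x2617>>0)&0x3f = 0x17

152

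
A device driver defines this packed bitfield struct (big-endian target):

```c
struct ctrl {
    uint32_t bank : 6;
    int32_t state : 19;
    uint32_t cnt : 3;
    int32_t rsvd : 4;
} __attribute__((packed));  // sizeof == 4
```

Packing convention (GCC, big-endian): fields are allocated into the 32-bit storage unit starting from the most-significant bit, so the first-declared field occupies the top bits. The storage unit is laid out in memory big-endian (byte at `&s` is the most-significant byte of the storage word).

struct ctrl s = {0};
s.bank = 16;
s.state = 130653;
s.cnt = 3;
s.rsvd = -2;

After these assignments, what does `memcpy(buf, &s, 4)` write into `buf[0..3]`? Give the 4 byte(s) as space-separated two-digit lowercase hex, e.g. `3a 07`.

40 ff 2e be

bank (6b) val=16 bits=0x10 at bit 26: 0x40000000
state (19b) val=130653 bits=0x1fe5d at bit 7: 0x40ff2e80
cnt (3b) val=3 bits=0x3 at bit 4: 0x40ff2eb0
rsvd (4b) val=-2 bits=0xe at bit 0: 0x40ff2ebe
word = 0x40ff2ebe → big-endian bytes:
  [0]=0x40  [1]=0xff  [2]=0x2e  [3]=0xbe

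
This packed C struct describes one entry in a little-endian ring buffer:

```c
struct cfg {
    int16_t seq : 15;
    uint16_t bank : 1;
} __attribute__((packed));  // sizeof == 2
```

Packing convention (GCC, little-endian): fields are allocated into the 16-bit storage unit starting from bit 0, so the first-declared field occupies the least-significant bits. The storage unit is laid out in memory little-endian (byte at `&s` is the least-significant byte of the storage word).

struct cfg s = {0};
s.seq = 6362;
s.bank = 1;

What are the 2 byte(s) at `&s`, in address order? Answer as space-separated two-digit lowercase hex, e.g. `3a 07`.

da 98

seq:15 = 6362 → 0x18da << 0 → word 0x18da
bank:1 = 1 → 0x1 << 15 → word 0x98da
word = 0x98da → little-endian bytes:
  [0]=0xda  [1]=0x98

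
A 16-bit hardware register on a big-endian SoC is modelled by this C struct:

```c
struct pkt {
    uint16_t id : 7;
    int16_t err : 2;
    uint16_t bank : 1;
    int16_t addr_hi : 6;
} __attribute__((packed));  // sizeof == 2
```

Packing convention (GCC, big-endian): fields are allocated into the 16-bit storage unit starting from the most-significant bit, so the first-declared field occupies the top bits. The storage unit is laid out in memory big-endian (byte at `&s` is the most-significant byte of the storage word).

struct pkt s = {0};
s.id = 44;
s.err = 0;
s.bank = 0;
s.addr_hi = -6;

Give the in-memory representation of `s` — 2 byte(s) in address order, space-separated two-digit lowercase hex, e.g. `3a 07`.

id (7b) val=44 bits=0x2c at bit 9: 0x5800
err (2b) val=0 bits=0x0 at bit 7: 0x5800
bank (1b) val=0 bits=0x0 at bit 6: 0x5800
addr_hi (6b) val=-6 bits=0x3a at bit 0: 0x583a
word = 0x583a → big-endian bytes:
  [0]=0x58  [1]=0x3a

58 3a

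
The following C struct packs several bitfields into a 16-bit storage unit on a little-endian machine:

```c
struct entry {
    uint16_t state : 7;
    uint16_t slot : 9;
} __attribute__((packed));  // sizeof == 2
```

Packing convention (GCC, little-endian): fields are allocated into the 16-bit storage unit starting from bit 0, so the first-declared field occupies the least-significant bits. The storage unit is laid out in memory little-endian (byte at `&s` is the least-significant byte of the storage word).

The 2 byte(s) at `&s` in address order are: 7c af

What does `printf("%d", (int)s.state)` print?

124

[0]=0x7c [1]=0xaf (little-endian) → word 0xaf7c
state [0+:7] = (word>>0) & 0x7f = 124  ←
slot [7+:9] = (word>>7) & 0x1ff = 350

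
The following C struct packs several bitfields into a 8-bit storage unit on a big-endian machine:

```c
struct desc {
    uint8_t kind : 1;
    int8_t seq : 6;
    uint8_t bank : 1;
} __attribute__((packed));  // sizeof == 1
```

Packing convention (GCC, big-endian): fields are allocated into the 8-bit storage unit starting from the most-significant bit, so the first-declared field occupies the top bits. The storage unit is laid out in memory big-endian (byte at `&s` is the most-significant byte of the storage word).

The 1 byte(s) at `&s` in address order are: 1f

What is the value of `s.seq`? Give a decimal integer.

[0]=0x1f (big-endian) → word 0x1f
kind:1 @ bit 7 → (0x1f>>7)&0x1 = 0x0
seq:6 @ bit 1 → (0x1f>>1)&0x3f = 0xf  ←
bank:1 @ bit 0 → (0x1f>>0)&0x1 = 0x1
seq signed 6b, MSB=0: value = 15

15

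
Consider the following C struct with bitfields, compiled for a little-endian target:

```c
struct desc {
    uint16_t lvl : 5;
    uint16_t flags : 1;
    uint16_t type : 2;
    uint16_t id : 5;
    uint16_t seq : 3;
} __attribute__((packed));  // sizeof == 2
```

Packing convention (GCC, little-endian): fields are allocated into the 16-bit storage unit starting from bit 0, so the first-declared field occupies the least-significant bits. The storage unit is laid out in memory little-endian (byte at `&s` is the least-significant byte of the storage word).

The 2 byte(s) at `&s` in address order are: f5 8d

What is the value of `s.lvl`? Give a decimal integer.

21

[0]=0xf5 [1]=0x8d (little-endian) → word 0x8df5
lvl:5 @ bit 0 → (0x8df5>>0)&0x1f = 0x15  ←
flags:1 @ bit 5 → (0x8df5>>5)&0x1 = 0x1
type:2 @ bit 6 → (0x8df5>>6)&0x3 = 0x3
id:5 @ bit 8 → (0x8df5>>8)&0x1f = 0xd
seq:3 @ bit 13 → (0x8df5>>13)&0x7 = 0x4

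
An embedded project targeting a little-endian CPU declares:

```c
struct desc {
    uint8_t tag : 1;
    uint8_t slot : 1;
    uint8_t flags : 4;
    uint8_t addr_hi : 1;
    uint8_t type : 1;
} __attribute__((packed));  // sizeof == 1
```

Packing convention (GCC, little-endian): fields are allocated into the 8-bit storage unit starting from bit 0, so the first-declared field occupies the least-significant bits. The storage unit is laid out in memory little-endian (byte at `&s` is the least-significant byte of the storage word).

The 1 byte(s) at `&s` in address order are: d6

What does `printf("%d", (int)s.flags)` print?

5

[0]=0xd6 (little-endian) → word 0xd6
tag:1 @ bit 0 → (0xd6>>0)&0x1 = 0x0
slot:1 @ bit 1 → (0xd6>>1)&0x1 = 0x1
flags:4 @ bit 2 → (0xd6>>2)&0xf = 0x5  ←
addr_hi:1 @ bit 6 → (0xd6>>6)&0x1 = 0x1
type:1 @ bit 7 → (0xd6>>7)&0x1 = 0x1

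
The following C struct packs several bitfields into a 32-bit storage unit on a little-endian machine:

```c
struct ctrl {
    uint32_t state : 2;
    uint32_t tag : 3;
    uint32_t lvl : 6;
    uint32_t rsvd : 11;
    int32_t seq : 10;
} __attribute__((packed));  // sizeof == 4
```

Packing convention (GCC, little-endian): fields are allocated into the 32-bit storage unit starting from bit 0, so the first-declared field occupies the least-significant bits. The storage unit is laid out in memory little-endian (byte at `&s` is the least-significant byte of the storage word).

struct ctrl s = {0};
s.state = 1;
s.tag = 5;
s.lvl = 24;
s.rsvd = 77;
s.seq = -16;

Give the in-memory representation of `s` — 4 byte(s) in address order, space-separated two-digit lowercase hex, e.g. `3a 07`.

state (2b) val=1 bits=0x1 at bit 0: 0x00000001
tag (3b) val=5 bits=0x5 at bit 2: 0x00000015
lvl (6b) val=24 bits=0x18 at bit 5: 0x00000315
rsvd (11b) val=77 bits=0x4d at bit 11: 0x00026b15
seq (10b) val=-16 bits=0x3f0 at bit 22: 0xfc026b15
word = 0xfc026b15 → little-endian bytes:
  [0]=0x15  [1]=0x6b  [2]=0x02  [3]=0xfc

15 6b 02 fc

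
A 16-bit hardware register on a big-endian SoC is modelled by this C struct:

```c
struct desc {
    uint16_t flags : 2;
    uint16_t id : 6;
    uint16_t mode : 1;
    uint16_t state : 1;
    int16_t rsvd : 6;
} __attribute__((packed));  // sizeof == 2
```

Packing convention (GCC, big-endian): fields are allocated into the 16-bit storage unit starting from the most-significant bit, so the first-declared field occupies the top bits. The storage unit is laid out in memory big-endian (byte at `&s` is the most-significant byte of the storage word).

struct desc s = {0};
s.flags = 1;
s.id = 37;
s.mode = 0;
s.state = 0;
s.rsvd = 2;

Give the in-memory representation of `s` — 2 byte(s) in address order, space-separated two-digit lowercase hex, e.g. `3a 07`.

flags (2b) val=1 bits=0x1 at bit 14: 0x4000
id (6b) val=37 bits=0x25 at bit 8: 0x6500
mode (1b) val=0 bits=0x0 at bit 7: 0x6500
state (1b) val=0 bits=0x0 at bit 6: 0x6500
rsvd (6b) val=2 bits=0x2 at bit 0: 0x6502
word = 0x6502 → big-endian bytes:
  [0]=0x65  [1]=0x02

65 02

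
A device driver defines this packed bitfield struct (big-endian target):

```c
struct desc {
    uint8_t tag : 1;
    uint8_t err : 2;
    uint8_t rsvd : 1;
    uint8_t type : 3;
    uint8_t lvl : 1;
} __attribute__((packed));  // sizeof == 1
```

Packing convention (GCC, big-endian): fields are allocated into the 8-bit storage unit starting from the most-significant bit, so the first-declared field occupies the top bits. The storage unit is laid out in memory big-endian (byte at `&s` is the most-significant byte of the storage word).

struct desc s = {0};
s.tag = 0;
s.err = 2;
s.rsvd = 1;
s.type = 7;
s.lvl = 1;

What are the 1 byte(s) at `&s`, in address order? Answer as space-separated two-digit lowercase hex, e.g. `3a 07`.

5f

[7+:1] tag=0 & 0x1 = 0x0; word=0x00
[5+:2] err=2 & 0x3 = 0x2; word=0x40
[4+:1] rsvd=1 & 0x1 = 0x1; word=0x50
[1+:3] type=7 & 0x7 = 0x7; word=0x5e
[0+:1] lvl=1 & 0x1 = 0x1; word=0x5f
word = 0x5f → big-endian bytes:
  [0]=0x5f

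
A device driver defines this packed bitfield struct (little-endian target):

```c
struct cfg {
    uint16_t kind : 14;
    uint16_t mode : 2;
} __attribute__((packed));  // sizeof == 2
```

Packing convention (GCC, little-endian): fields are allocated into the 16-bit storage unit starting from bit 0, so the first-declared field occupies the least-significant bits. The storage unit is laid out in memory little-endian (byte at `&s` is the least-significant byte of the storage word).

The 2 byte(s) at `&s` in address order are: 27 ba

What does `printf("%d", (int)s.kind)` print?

14887

[0]=0x27 [1]=0xba (little-endian) → word 0xba27
kind [0+:14] = (word>>0) & 0x3fff = 14887  ←
mode [14+:2] = (word>>14) & 0x3 = 2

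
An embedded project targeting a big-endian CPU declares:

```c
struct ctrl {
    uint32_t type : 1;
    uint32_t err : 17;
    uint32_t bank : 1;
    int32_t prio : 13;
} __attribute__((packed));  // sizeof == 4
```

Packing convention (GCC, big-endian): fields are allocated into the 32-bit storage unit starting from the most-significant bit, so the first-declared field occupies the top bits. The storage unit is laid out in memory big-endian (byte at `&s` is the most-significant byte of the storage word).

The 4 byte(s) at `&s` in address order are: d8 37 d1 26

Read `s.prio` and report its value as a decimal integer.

[0]=0xd8 [1]=0x37 [2]=0xd1 [3]=0x26 (big-endian) → word 0xd837d126
type [31+:1] = (word>>31) & 0x1 = 1
err [14+:17] = (word>>14) & 0x1ffff = 90335
bank [13+:1] = (word>>13) & 0x1 = 0
prio [0+:13] = (word>>0) & 0x1fff = 4390  ←
prio signed 13b, MSB=1: 4390 - 8192 = -3802

-3802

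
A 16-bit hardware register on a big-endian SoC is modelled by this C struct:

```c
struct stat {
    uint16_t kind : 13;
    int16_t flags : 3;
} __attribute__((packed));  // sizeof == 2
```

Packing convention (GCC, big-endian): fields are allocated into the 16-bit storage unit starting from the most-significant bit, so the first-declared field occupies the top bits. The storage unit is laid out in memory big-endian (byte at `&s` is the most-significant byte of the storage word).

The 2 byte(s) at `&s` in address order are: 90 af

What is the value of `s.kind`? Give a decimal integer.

[0]=0x90 [1]=0xaf (big-endian) → word 0x90af
kind [3+:13] = (word>>3) & 0x1fff = 4629  ←
flags [0+:3] = (word>>0) & 0x7 = 7

4629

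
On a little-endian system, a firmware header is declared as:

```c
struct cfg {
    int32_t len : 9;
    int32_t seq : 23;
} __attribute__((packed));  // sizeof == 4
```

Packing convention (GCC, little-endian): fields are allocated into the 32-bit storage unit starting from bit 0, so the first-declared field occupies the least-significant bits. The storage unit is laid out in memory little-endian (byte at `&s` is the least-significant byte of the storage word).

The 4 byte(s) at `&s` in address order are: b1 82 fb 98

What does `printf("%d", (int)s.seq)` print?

[0]=0xb1 [1]=0x82 [2]=0xfb [3]=0x98 (little-endian) → word 0x98fb82b1
len [0+:9] = (word>>0) & 0x1ff = 177
seq [9+:23] = (word>>9) & 0x7fffff = 5012929  ←
seq signed 23b, MSB=1: 5012929 - 8388608 = -3375679

-3375679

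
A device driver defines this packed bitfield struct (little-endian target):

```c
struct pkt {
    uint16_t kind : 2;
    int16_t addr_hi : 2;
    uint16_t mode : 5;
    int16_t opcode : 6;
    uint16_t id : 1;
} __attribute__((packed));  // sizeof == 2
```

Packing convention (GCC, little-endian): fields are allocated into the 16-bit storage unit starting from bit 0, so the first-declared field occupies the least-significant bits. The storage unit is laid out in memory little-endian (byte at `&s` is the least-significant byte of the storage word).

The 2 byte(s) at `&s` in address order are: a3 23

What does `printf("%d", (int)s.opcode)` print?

17

[0]=0xa3 [1]=0x23 (little-endian) → word 0x23a3
kind:2 @ bit 0 → (0x23a3>>0)&0x3 = 0x3
addr_hi:2 @ bit 2 → (0x23a3>>2)&0x3 = 0x0
mode:5 @ bit 4 → (0x23a3>>4)&0x1f = 0x1a
opcode:6 @ bit 9 → (0x23a3>>9)&0x3f = 0x11  ←
id:1 @ bit 15 → (0x23a3>>15)&0x1 = 0x0
opcode signed 6b, MSB=0: value = 17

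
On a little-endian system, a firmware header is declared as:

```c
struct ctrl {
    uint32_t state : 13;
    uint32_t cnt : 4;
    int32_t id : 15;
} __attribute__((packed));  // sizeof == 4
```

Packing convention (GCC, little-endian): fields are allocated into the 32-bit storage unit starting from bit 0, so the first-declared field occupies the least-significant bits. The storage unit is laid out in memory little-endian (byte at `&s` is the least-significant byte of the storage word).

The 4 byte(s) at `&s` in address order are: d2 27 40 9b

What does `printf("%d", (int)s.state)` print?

2002

[0]=0xd2 [1]=0x27 [2]=0x40 [3]=0x9b (little-endian) → word 0x9b4027d2
state [0+:13] = (word>>0) & 0x1fff = 2002  ←
cnt [13+:4] = (word>>13) & 0xf = 1
id [17+:15] = (word>>17) & 0x7fff = 19872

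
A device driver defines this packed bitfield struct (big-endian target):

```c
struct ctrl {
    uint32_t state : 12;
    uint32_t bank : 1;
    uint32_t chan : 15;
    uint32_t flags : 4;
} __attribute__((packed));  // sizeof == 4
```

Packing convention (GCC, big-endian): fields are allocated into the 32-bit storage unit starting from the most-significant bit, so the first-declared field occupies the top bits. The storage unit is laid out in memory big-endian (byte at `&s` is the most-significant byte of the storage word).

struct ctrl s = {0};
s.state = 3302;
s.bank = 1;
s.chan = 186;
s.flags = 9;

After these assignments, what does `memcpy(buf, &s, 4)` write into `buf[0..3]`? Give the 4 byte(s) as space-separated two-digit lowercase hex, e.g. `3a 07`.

[20+:12] state=3302 & 0xfff = 0xce6; word=0xce600000
[19+:1] bank=1 & 0x1 = 0x1; word=0xce680000
[4+:15] chan=186 & 0x7fff = 0xba; word=0xce680ba0
[0+:4] flags=9 & 0xf = 0x9; word=0xce680ba9
word = 0xce680ba9 → big-endian bytes:
  [0]=0xce  [1]=0x68  [2]=0x0b  [3]=0xa9

ce 68 0b a9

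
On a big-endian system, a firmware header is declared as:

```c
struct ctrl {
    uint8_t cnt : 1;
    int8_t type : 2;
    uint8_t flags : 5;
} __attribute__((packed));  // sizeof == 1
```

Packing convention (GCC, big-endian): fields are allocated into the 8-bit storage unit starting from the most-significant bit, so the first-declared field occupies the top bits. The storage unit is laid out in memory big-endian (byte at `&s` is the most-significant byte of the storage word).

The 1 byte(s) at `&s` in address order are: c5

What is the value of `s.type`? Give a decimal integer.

-2

[0]=0xc5 (big-endian) → word 0xc5
cnt [7+:1] = (word>>7) & 0x1 = 1
type [5+:2] = (word>>5) & 0x3 = 2  ←
flags [0+:5] = (word>>0) & 0x1f = 5
type signed 2b, MSB=1: 2 - 4 = -2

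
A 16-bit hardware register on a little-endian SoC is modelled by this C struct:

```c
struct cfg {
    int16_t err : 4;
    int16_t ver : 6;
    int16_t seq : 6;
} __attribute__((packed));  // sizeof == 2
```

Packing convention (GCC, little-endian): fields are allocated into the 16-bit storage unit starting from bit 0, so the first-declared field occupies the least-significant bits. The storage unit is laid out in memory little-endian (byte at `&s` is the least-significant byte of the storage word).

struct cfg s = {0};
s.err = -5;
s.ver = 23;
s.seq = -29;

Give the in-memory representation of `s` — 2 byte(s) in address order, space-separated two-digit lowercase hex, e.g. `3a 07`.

7b 8d

err:4 = -5 → 0xb << 0 → word 0x000b
ver:6 = 23 → 0x17 << 4 → word 0x017b
seq:6 = -29 → 0x23 << 10 → word 0x8d7b
word = 0x8d7b → little-endian bytes:
  [0]=0x7b  [1]=0x8d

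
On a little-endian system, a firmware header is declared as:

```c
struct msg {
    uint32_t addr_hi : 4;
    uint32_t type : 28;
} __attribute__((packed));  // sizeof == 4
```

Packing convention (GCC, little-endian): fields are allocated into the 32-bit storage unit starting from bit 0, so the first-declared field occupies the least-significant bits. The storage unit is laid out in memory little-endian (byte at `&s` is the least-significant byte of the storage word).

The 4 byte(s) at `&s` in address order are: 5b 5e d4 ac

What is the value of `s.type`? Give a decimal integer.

181224933

[0]=0x5b [1]=0x5e [2]=0xd4 [3]=0xac (little-endian) → word 0xacd45e5b
addr_hi [0+:4] = (word>>0) & 0xf = 11
type [4+:28] = (word>>4) & 0xfffffff = 181224933  ←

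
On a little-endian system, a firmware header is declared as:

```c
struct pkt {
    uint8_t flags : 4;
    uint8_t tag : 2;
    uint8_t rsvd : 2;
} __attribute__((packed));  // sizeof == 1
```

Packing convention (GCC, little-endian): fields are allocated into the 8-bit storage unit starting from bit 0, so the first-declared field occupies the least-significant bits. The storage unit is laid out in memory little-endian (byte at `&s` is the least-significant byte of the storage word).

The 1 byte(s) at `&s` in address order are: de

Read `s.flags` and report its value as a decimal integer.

14

[0]=0xde (little-endian) → word 0xde
flags [0+:4] = (word>>0) & 0xf = 14  ←
tag [4+:2] = (word>>4) & 0x3 = 1
rsvd [6+:2] = (word>>6) & 0x3 = 3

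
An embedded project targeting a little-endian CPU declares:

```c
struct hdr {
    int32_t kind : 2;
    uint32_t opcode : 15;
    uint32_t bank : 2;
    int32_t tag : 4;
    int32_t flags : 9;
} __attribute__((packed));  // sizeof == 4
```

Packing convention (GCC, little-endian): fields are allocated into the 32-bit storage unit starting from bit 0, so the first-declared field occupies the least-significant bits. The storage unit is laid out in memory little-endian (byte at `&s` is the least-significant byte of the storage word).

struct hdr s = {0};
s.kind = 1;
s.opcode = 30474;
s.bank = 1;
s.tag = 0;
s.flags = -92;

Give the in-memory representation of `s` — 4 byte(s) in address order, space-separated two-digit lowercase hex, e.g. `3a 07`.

29 dc 03 d2

[0+:2] kind=1 & 0x3 = 0x1; word=0x00000001
[2+:15] opcode=30474 & 0x7fff = 0x770a; word=0x0001dc29
[17+:2] bank=1 & 0x3 = 0x1; word=0x0003dc29
[19+:4] tag=0 & 0xf = 0x0; word=0x0003dc29
[23+:9] flags=-92 & 0x1ff = 0x1a4; word=0xd203dc29
word = 0xd203dc29 → little-endian bytes:
  [0]=0x29  [1]=0xdc  [2]=0x03  [3]=0xd2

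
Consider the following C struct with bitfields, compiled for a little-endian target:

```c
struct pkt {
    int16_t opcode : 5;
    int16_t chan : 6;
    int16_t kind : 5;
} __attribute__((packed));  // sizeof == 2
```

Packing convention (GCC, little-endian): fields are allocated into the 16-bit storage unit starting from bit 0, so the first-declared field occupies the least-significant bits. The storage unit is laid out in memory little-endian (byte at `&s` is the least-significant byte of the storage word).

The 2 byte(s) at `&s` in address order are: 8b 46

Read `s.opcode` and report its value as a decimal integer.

11

[0]=0x8b [1]=0x46 (little-endian) → word 0x468b
opcode:5 @ bit 0 → (0x468b>>0)&0x1f = 0xb  ←
chan:6 @ bit 5 → (0x468b>>5)&0x3f = 0x34
kind:5 @ bit 11 → (0x468b>>11)&0x1f = 0x8
opcode signed 5b, MSB=0: value = 11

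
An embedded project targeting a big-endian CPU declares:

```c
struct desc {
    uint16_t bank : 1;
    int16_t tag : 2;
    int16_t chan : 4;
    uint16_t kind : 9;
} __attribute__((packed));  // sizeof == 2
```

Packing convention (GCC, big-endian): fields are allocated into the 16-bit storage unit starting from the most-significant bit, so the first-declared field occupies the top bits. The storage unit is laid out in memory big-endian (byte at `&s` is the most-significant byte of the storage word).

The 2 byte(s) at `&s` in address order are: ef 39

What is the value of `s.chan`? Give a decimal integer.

7

[0]=0xef [1]=0x39 (big-endian) → word 0xef39
bank [15+:1] = (word>>15) & 0x1 = 1
tag [13+:2] = (word>>13) & 0x3 = 3
chan [9+:4] = (word>>9) & 0xf = 7  ←
kind [0+:9] = (word>>0) & 0x1ff = 313
chan signed 4b, MSB=0: value = 7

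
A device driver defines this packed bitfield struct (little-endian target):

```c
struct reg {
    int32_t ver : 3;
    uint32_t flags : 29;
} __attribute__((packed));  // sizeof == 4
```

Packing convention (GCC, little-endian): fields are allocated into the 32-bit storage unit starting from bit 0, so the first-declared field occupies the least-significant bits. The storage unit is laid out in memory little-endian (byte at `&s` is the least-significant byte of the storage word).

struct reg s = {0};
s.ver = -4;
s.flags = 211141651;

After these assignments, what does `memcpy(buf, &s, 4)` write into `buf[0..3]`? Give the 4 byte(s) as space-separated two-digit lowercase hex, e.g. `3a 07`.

[0+:3] ver=-4 & 0x7 = 0x4; word=0x00000004
[3+:29] flags=211141651 & 0x1fffffff = 0xc95c413; word=0x64ae209c
word = 0x64ae209c → little-endian bytes:
  [0]=0x9c  [1]=0x20  [2]=0xae  [3]=0x64

9c 20 ae 64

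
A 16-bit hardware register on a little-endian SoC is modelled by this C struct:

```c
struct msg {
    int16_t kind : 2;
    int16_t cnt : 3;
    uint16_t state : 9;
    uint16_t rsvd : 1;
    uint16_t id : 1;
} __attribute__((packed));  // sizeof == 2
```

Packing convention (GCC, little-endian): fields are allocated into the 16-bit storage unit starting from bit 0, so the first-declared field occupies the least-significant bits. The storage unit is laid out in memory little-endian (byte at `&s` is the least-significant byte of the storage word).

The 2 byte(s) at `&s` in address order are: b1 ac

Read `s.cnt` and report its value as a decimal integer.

-4

[0]=0xb1 [1]=0xac (little-endian) → word 0xacb1
kind:2 @ bit 0 → (0xacb1>>0)&0x3 = 0x1
cnt:3 @ bit 2 → (0xacb1>>2)&0x7 = 0x4  ←
state:9 @ bit 5 → (0xacb1>>5)&0x1ff = 0x165
rsvd:1 @ bit 14 → (0xacb1>>14)&0x1 = 0x0
id:1 @ bit 15 → (0xacb1>>15)&0x1 = 0x1
cnt signed 3b, MSB=1: 4 - 8 = -4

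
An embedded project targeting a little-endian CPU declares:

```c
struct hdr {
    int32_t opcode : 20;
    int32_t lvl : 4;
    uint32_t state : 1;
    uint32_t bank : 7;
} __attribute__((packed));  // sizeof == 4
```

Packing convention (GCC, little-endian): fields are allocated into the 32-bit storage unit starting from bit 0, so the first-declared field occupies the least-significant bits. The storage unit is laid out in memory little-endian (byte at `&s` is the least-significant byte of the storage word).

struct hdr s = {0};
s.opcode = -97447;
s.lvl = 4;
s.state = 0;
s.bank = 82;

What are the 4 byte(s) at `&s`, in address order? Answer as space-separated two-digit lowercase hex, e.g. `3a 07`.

[0+:20] opcode=-97447 & 0xfffff = 0xe8359; word=0x000e8359
[20+:4] lvl=4 & 0xf = 0x4; word=0x004e8359
[24+:1] state=0 & 0x1 = 0x0; word=0x004e8359
[25+:7] bank=82 & 0x7f = 0x52; word=0xa44e8359
word = 0xa44e8359 → little-endian bytes:
  [0]=0x59  [1]=0x83  [2]=0x4e  [3]=0xa4

59 83 4e a4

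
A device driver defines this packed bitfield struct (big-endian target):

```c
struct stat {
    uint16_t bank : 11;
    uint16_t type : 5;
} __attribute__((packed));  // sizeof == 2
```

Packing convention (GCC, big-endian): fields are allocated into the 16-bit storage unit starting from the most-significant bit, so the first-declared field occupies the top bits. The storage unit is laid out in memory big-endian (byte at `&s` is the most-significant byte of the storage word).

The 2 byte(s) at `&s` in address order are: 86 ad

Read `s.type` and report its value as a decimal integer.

13

[0]=0x86 [1]=0xad (big-endian) → word 0x86ad
bank [5+:11] = (word>>5) & 0x7ff = 1077
type [0+:5] = (word>>0) & 0x1f = 13  ←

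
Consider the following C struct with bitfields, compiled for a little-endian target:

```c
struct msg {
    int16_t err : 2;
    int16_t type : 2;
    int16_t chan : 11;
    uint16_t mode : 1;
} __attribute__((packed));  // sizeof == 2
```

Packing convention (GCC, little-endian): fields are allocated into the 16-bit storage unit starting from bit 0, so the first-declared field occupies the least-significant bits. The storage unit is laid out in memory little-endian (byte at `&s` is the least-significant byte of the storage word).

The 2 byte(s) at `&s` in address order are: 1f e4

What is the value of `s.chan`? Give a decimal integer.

[0]=0x1f [1]=0xe4 (little-endian) → word 0xe41f
err [0+:2] = (word>>0) & 0x3 = 3
type [2+:2] = (word>>2) & 0x3 = 3
chan [4+:11] = (word>>4) & 0x7ff = 1601  ←
mode [15+:1] = (word>>15) & 0x1 = 1
chan signed 11b, MSB=1: 1601 - 2048 = -447

-447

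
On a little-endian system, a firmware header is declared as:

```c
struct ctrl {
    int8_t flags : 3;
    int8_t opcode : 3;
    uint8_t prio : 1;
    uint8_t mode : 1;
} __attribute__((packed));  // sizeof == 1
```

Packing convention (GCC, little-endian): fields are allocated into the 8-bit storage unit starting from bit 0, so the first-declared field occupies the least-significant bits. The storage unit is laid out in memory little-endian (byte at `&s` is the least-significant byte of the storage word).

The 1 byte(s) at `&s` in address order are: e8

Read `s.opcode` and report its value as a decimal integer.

[0]=0xe8 (little-endian) → word 0xe8
flags [0+:3] = (word>>0) & 0x7 = 0
opcode [3+:3] = (word>>3) & 0x7 = 5  ←
prio [6+:1] = (word>>6) & 0x1 = 1
mode [7+:1] = (word>>7) & 0x1 = 1
opcode signed 3b, MSB=1: 5 - 8 = -3

-3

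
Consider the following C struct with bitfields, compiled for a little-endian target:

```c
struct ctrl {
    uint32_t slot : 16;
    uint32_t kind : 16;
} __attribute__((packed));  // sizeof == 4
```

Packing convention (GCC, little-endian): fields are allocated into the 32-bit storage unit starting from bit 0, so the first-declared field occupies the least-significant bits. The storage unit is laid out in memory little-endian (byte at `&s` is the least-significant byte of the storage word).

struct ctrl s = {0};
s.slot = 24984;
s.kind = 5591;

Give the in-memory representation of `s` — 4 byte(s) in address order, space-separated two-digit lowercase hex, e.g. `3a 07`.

98 61 d7 15

[0+:16] slot=24984 & 0xffff = 0x6198; word=0x00006198
[16+:16] kind=5591 & 0xffff = 0x15d7; word=0x15d76198
word = 0x15d76198 → little-endian bytes:
  [0]=0x98  [1]=0x61  [2]=0xd7  [3]=0x15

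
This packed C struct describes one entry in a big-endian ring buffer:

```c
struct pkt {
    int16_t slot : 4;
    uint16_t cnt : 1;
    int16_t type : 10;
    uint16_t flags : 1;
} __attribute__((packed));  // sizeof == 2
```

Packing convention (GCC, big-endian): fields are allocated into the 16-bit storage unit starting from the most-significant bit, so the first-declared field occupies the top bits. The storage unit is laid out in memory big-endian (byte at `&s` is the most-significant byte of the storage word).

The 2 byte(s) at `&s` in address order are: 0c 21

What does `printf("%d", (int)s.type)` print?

-496

[0]=0x0c [1]=0x21 (big-endian) → word 0x0c21
slot:4 @ bit 12 → (0x0c21>>12)&0xf = 0x0
cnt:1 @ bit 11 → (0x0c21>>11)&0x1 = 0x1
type:10 @ bit 1 → (0x0c21>>1)&0x3ff = 0x210  ←
flags:1 @ bit 0 → (0x0c21>>0)&0x1 = 0x1
type signed 10b, MSB=1: 528 - 1024 = -496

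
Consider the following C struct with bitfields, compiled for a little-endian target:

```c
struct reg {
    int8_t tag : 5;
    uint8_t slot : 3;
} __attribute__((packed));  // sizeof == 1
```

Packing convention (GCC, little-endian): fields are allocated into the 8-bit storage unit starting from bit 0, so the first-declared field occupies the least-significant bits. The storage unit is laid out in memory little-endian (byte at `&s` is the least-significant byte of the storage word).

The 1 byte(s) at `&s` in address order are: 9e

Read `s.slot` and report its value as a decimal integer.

4

[0]=0x9e (little-endian) → word 0x9e
tag:5 @ bit 0 → (0x9e>>0)&0x1f = 0x1e
slot:3 @ bit 5 → (0x9e>>5)&0x7 = 0x4  ←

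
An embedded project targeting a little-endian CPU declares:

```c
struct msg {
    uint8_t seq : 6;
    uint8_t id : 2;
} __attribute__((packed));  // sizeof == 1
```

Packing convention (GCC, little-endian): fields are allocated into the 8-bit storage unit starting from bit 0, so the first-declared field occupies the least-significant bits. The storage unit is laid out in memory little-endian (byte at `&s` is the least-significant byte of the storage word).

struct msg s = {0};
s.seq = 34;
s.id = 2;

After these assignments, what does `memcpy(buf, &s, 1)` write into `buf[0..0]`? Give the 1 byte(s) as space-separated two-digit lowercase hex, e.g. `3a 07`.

a2

seq:6 = 34 → 0x22 << 0 → word 0x22
id:2 = 2 → 0x2 << 6 → word 0xa2
word = 0xa2 → little-endian bytes:
  [0]=0xa2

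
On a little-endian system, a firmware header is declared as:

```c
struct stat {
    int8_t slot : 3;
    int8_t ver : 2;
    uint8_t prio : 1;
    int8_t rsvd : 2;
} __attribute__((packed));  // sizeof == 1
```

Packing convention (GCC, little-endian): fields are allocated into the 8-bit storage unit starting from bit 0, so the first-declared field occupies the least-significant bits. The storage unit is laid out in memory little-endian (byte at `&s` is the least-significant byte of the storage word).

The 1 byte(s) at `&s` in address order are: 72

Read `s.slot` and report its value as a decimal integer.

[0]=0x72 (little-endian) → word 0x72
slot [0+:3] = (word>>0) & 0x7 = 2  ←
ver [3+:2] = (word>>3) & 0x3 = 2
prio [5+:1] = (word>>5) & 0x1 = 1
rsvd [6+:2] = (word>>6) & 0x3 = 1
slot signed 3b, MSB=0: value = 2

2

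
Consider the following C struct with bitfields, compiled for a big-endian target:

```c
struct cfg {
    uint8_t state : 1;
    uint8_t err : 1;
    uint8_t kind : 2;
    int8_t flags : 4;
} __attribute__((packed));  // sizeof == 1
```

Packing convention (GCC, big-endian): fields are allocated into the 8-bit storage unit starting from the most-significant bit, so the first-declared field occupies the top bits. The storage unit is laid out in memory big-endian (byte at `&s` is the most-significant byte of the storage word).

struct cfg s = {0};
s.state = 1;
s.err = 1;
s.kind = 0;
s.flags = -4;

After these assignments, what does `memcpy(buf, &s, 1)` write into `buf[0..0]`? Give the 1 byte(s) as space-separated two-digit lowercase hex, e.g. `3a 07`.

cc

state:1 = 1 → 0x1 << 7 → word 0x80
err:1 = 1 → 0x1 << 6 → word 0xc0
kind:2 = 0 → 0x0 << 4 → word 0xc0
flags:4 = -4 → 0xc << 0 → word 0xcc
word = 0xcc → big-endian bytes:
  [0]=0xcc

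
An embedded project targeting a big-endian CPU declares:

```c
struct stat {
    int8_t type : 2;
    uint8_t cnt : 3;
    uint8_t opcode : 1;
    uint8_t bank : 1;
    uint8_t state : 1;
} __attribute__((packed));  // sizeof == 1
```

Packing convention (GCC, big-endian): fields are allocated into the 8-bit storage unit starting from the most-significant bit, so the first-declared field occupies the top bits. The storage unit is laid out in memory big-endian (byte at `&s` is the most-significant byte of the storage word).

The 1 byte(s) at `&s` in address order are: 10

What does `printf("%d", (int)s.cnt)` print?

2

[0]=0x10 (big-endian) → word 0x10
type [6+:2] = (word>>6) & 0x3 = 0
cnt [3+:3] = (word>>3) & 0x7 = 2  ←
opcode [2+:1] = (word>>2) & 0x1 = 0
bank [1+:1] = (word>>1) & 0x1 = 0
state [0+:1] = (word>>0) & 0x1 = 0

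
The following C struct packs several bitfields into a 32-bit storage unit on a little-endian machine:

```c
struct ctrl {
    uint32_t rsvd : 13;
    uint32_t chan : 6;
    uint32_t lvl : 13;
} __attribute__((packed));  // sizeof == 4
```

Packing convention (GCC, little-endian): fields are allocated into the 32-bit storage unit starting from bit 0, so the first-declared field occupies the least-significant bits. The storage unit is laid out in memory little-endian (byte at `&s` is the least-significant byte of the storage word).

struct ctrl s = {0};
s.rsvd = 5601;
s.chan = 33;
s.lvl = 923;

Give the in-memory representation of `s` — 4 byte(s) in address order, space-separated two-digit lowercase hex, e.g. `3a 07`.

e1 35 dc 1c

rsvd:13 = 5601 → 0x15e1 << 0 → word 0x000015e1
chan:6 = 33 → 0x21 << 13 → word 0x000435e1
lvl:13 = 923 → 0x39b << 19 → word 0x1cdc35e1
word = 0x1cdc35e1 → little-endian bytes:
  [0]=0xe1  [1]=0x35  [2]=0xdc  [3]=0x1c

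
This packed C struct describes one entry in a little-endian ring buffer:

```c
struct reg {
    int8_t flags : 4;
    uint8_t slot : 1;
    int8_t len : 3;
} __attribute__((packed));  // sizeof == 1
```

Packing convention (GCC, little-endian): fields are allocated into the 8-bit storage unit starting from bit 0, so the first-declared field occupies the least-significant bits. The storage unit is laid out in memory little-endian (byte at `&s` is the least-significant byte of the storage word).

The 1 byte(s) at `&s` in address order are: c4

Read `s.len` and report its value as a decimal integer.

[0]=0xc4 (little-endian) → word 0xc4
flags:4 @ bit 0 → (0xc4>>0)&0xf = 0x4
slot:1 @ bit 4 → (0xc4>>4)&0x1 = 0x0
len:3 @ bit 5 → (0xc4>>5)&0x7 = 0x6  ←
len signed 3b, MSB=1: 6 - 8 = -2

-2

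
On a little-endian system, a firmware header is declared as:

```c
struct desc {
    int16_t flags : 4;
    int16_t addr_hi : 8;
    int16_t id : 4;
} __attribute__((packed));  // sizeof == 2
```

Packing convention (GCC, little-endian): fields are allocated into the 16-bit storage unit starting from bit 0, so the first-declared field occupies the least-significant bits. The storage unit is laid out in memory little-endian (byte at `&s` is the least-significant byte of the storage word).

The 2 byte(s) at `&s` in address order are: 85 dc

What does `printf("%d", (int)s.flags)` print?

[0]=0x85 [1]=0xdc (little-endian) → word 0xdc85
flags:4 @ bit 0 → (0xdc85>>0)&0xf = 0x5  ←
addr_hi:8 @ bit 4 → (0xdc85>>4)&0xff = 0xc8
id:4 @ bit 12 → (0xdc85>>12)&0xf = 0xd
flags signed 4b, MSB=0: value = 5

5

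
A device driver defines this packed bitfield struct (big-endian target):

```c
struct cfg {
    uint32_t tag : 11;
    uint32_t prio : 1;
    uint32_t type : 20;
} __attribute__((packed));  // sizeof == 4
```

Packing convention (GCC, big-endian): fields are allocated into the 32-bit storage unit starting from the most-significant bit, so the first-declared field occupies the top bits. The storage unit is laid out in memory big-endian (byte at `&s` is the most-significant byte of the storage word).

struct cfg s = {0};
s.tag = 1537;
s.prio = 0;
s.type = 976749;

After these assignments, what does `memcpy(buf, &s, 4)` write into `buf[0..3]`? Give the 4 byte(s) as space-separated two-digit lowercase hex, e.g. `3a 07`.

[21+:11] tag=1537 & 0x7ff = 0x601; word=0xc0200000
[20+:1] prio=0 & 0x1 = 0x0; word=0xc0200000
[0+:20] type=976749 & 0xfffff = 0xee76d; word=0xc02ee76d
word = 0xc02ee76d → big-endian bytes:
  [0]=0xc0  [1]=0x2e  [2]=0xe7  [3]=0x6d

c0 2e e7 6d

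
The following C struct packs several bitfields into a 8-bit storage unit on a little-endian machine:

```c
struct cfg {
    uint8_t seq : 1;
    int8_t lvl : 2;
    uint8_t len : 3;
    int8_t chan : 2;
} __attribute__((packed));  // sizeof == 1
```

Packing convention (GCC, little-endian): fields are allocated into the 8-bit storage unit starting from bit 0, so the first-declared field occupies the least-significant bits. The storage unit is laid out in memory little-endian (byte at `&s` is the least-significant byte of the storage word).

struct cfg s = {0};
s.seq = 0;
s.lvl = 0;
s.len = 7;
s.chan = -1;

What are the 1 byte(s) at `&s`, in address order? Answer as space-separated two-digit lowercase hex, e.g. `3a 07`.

[0+:1] seq=0 & 0x1 = 0x0; word=0x00
[1+:2] lvl=0 & 0x3 = 0x0; word=0x00
[3+:3] len=7 & 0x7 = 0x7; word=0x38
[6+:2] chan=-1 & 0x3 = 0x3; word=0xf8
word = 0xf8 → little-endian bytes:
  [0]=0xf8

f8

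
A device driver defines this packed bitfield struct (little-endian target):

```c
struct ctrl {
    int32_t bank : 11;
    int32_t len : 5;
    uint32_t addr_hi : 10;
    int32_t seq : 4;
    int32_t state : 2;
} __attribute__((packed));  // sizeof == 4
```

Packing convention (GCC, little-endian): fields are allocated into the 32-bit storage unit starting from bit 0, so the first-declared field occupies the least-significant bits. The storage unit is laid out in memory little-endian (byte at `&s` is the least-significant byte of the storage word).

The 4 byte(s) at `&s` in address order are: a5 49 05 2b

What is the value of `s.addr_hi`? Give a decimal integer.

[0]=0xa5 [1]=0x49 [2]=0x05 [3]=0x2b (little-endian) → word 0x2b0549a5
bank [0+:11] = (word>>0) & 0x7ff = 421
len [11+:5] = (word>>11) & 0x1f = 9
addr_hi [16+:10] = (word>>16) & 0x3ff = 773  ←
seq [26+:4] = (word>>26) & 0xf = 10
state [30+:2] = (word>>30) & 0x3 = 0

773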